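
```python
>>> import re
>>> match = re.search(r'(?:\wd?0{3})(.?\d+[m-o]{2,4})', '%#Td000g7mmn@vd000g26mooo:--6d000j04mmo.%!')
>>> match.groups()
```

('g7mmn',)

The match spans [2:12] → 'Td000g7mmn'.
Captured: group 1 = 'g7mmn'.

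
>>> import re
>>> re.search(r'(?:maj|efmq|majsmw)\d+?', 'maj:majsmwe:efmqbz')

`re.search` tries every starting position until one works.
Here the pattern never matches, so the call returns None.

None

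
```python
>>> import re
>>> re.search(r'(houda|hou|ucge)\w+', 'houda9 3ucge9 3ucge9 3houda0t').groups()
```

('houda',)

The match spans [0:6] → 'houda9'.
Captured: group 1 = 'houda'.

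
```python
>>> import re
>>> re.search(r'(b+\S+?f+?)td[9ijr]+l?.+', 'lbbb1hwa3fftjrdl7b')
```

None

Pattern: one or more of a literal 'b', then one or more of a non-whitespace character (lazy), then one or more of a literal 'f' (lazy) (captured); then the literal 'td', then one or more of one of [9ijr], then optionally a literal 'l'; then one or more of any character.
`re.search` scans for the first position where the pattern succeeds.
Here the pattern never matches, so the call returns None.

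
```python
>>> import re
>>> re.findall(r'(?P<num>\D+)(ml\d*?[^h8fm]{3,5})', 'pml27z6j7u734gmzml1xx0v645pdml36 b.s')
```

A `+?`/`*?`/`{m,n}?` starts at its minimum and grows only as far as needed for what follows to match.
Multiple groups make `findall` return tuples — one 2-tuple for each match.

[('p', 'ml27z6j'), ('gmz', 'ml1xx0v'), ('pd', 'ml36 b.')]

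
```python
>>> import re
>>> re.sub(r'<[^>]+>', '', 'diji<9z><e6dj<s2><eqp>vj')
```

'dijivj'

Each match is replaced by ''.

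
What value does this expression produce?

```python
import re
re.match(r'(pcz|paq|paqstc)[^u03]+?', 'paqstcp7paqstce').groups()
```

('paq',)

The match spans [0:4] → 'paqs'.
Captured: group 1 = 'paq'.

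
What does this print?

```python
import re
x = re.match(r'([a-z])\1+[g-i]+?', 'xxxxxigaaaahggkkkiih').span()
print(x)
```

`\1` has to match the exact text group 1 already captured.
`match` is anchored at position 0; if the pattern doesn't fit there, it returns None.
The match spans [0:6] → 'xxxxxi'.
Captured: group 1 = 'x'.

(0, 6)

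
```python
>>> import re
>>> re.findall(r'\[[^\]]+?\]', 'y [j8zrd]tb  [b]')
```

Matches: at [2:9] → '[j8zrd]'; at [13:16] → '[b]'.
`findall` yields the raw match text (2 of them) because the pattern has no groups.

['[j8zrd]', '[b]']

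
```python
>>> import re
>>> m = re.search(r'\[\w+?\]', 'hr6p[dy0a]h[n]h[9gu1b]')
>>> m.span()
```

The match spans [4:10] → '[dy0a]'.

(4, 10)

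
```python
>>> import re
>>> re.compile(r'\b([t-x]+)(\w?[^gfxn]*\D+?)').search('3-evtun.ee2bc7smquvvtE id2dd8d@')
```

This matches a word boundary (`\b`, zero-width); then one or more of a character in [t-x] (captured); then optionally a word character, then zero or more of any character except [gfxn], then one or more of a non-digit (lazy) (captured).
Here nothing in the string fits, so the call returns None.

None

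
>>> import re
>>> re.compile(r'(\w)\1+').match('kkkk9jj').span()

`re.match` only tries the pattern at the start of the string.
The match spans [0:4] → 'kkkk'.

(0, 4)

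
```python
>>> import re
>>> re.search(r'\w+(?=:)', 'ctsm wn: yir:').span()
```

The lookaround is zero-width — it requires the adjacent text to match without consuming it, so the asserted text isn't part of the match.
The match spans [5:7] → 'wn'.

(5, 7)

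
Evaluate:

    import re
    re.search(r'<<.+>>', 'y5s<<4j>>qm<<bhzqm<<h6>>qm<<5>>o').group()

'<<4j>>qm<<bhzqm<<h6>>qm<<5>>'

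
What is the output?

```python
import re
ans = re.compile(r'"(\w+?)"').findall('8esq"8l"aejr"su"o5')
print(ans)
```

Scanning left to right: at [4:8] match '"8l"', group 1 = '8l'; at [12:16] match '"su"', group 1 = 'su'.
`findall` collects group 1 from each match (2 total).

['8l', 'su']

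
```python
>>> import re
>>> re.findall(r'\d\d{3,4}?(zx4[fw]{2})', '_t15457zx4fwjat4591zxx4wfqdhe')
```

['zx4fw']

One capturing group, so `findall` returns just the captured substring from the one match — 1 in all.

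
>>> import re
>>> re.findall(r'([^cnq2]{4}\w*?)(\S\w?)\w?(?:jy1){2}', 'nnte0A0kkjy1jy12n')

Pattern: exactly 4 of any character except [cnq2], then zero or more of a word character (lazy) (captured); then a non-whitespace character, then optionally a word character (captured); then optionally a word character, then the literal 'jy1' repeated 2 times.
A `+?`/`*?`/`{m,n}?` starts at its minimum and grows only as far as needed for what follows to match.
Scanning left to right: at [2:15] match 'te0A0kkjy1jy1', groups = ('te0A', '0k').
`findall` packs the 2 group values into a tuple for every match.

[('te0A', '0k')]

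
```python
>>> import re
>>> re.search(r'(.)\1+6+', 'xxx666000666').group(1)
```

'x'

`\1` has to match the exact text group 1 already captured.
Unlike `match`, `search` isn't anchored — it looks for the pattern anywhere in the string.
The match spans [0:6] → 'xxx666'.
Captured: group 1 = 'x'.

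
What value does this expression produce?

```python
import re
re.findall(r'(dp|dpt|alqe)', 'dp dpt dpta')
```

Alternation isn't longest-match — the leftmost alternative that fits at this position is chosen.
`findall` collects group 1 from each match (3 total).

['dp', 'dp', 'dp']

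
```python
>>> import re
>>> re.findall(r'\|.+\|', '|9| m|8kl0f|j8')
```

['|9| m|8kl0f|']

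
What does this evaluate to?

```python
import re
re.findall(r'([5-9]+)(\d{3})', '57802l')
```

[('57', '802')]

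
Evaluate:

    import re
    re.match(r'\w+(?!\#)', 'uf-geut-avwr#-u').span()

(0, 2)

Because the assertion is negative and zero-width, positions next to the forbidden text are skipped.
`re.match` won't scan ahead — the pattern has to work from the very first character.
The match spans [0:2] → 'uf'.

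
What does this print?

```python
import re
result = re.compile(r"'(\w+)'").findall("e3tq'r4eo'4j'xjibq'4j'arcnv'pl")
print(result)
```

`findall` collects group 1 from each match (3 total).

['r4eo', 'xjibq', 'arcnv']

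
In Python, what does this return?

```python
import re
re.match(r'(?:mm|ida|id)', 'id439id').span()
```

`re.match` only tries the pattern at the start of the string.
The match spans [0:2] → 'id'.

(0, 2)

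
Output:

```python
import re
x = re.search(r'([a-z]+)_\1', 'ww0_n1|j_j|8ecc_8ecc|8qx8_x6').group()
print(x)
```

`\1` has to match the exact text group 1 already captured.
Unlike `match`, `search` isn't anchored — it looks for the pattern anywhere in the string.
The match spans [7:10] → 'j_j'.
Captured: group 1 = 'j'.

j_j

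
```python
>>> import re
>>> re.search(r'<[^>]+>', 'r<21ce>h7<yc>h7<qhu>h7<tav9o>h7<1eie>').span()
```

(1, 7)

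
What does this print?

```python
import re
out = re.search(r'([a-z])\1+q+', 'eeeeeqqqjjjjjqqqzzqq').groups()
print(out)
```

('e',)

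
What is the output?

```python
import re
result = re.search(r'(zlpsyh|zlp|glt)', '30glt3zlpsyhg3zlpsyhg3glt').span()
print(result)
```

(2, 5)

The match spans [2:5] → 'glt'.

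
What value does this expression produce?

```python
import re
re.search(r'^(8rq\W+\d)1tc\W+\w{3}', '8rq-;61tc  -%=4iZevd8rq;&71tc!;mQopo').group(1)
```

'8rq-;6'

Pattern: anchored at the start of the string; then the literal '8rq', then one or more of a non-word character, then a digit (captured); then the literal '1tc', then one or more of a non-word character, then exactly 3 of a word character.
Unlike `match`, `search` isn't anchored — it looks for the pattern anywhere in the string.
The match spans [0:17] → '8rq-;61tc  -%=4iZ'.
Captured: group 1 = '8rq-;6'.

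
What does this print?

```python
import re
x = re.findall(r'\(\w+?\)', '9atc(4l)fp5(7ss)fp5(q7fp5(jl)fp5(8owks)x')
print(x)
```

['(4l)', '(7ss)', '(jl)', '(8owks)']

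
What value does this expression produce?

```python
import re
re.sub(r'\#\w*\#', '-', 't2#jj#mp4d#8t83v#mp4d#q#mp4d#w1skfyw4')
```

't2-mp4d-mp4d-mp4d#w1skfyw4'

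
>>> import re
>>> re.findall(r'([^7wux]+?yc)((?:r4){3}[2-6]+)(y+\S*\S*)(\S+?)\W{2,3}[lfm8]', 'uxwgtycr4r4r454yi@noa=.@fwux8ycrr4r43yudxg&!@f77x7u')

[('gtyc', 'r4r4r454', 'yi@noa=.@fwux8ycrr4r43yudxg', '&')]

The pattern matches one or more of any character except [7wux] (lazy), then the literal 'yc' (captured); then the literal 'r4' repeated 3 times, then one or more of a character in [2-6] (captured); then one or more of the literal 'y', then zero or more of a non-whitespace character, then zero or more of a non-whitespace character (captured); then one or more of a non-whitespace character (lazy) (captured); then 2 to 3 of a non-word character, then one of [lfm8].
Walking the string: at [3:46] match 'gtycr4r4r454yi@noa=.@fwux8ycrr4r43yudxg&!@f', groups = ('gtyc', 'r4r4r454', 'yi@noa=.@fwux8ycrr4r43yudxg', '&').
With 4 capturing groups, `findall` returns a 4-tuple per match.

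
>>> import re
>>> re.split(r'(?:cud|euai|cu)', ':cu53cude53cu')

The regex engine tests alternatives in the order written; an earlier branch that matches wins even if a later one would match more.
The string is cut at each match, leaving 4 pieces.

[':', '53', 'e53', '']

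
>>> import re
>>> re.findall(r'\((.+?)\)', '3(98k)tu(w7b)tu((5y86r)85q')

['98k', 'w7b', '(5y86r']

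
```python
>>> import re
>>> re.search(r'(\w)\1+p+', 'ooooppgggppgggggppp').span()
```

`\1` has to match the exact text group 1 already captured.
The match spans [0:6] → 'oooopp'.

(0, 6)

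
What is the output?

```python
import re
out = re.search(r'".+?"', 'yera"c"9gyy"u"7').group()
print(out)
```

"c"

The `?` after the quantifier makes it lazy — it takes as little as possible before letting the rest of the pattern try.
Unlike `match`, `search` isn't anchored — it looks for the pattern anywhere in the string.
The match spans [4:7] → '"c"'.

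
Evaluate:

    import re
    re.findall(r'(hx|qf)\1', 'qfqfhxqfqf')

A backreference is literal: `\1` must see the identical characters the first group matched.
Because there's exactly one group, `findall` drops the full match and keeps group 1 from each hit.

['qf', 'qf']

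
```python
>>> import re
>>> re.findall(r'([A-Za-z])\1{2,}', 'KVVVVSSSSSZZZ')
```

After group 1 captures some text, `\1` only succeeds where that same text appears again.
Scanning left to right: at [1:5] match 'VVVV', group 1 = 'V'; at [5:10] match 'SSSSS', group 1 = 'S'; at [10:13] match 'ZZZ', group 1 = 'Z'.
One capturing group, so `findall` returns just the captured substring from each match — 3 in all.

['V', 'S', 'Z']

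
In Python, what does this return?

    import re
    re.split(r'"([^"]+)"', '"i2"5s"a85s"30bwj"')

Matches to split on: at [0:4] → '"i2"'; at [6:12] → '"a85s"'.
With a capturing group present, the delimiter's captured portion is kept in the result list.

['', 'i2', '5s', 'a85s', '30bwj"']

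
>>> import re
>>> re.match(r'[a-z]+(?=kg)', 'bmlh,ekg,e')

The `(?=…)`/`(?<=…)` assertion just peeks at neighbouring text; it doesn't advance the match position.
With `match`, the pattern is implicitly anchored at the beginning.
Here position 0 doesn't satisfy it, so the call returns None.

None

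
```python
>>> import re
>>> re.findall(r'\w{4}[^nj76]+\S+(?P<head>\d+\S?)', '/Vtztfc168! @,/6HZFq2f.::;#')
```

['8!']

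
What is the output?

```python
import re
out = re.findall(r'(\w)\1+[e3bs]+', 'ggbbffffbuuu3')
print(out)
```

After group 1 captures some text, `\1` only succeeds where that same text appears again.
Scanning left to right: at [0:4] match 'ggbb', group 1 = 'g'; at [4:9] match 'ffffb', group 1 = 'f'; at [9:13] match 'uuu3', group 1 = 'u'.
Because there's exactly one group, `findall` drops the full match and keeps group 1 from each hit.

['g', 'f', 'u']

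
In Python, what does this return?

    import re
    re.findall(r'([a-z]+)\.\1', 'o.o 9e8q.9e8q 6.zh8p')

The backreference `\1` re-matches whatever the first group consumed, character for character.
One capturing group, so `findall` returns just the captured substring from the one match — 1 in all.

['o']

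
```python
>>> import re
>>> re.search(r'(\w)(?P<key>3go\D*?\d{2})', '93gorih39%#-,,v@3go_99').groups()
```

('9', '3gorih39')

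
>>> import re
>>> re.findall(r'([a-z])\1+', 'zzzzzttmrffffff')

A backreference is literal: `\1` must see the identical characters the first group matched.
Walking the string: at [0:5] match 'zzzzz', group 1 = 'z'; at [5:7] match 'tt', group 1 = 't'; at [9:15] match 'ffffff', group 1 = 'f'.
With a single group, `findall` returns only what that group captured — 3 items.

['z', 't', 'f']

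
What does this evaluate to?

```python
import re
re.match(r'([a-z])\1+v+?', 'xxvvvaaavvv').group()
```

With `match`, the pattern is implicitly anchored at the beginning.
The match spans [0:3] → 'xxv'.

'xxv'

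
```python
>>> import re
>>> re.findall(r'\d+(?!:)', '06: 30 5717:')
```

A negative assertion filters positions out without eating any characters.
No capturing groups, so `findall` returns the 3 full match strings.

['0', '30', '571']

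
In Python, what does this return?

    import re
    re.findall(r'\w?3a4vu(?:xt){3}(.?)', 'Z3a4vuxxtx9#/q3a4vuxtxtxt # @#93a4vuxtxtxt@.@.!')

[' ', '@']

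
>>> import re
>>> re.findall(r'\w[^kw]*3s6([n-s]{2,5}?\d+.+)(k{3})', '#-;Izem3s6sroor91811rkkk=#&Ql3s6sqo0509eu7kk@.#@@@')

[('sroor91811r', 'kkk')]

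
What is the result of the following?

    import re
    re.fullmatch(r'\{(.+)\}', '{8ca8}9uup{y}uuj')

`fullmatch` succeeds only if the pattern covers the string from start to end.
Here there's no way to consume every character, so the call returns None.

None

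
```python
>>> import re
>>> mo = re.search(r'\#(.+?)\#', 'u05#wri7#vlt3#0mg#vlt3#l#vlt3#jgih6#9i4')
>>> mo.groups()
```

The match spans [3:9] → '#wri7#'.
Captured: group 1 = 'wri7'.

('wri7',)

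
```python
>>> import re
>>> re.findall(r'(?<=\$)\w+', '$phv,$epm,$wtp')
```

The positive lookaround only admits positions where the adjacent text matches; those characters stay outside the span.
Walking the string: at [1:4] → 'phv'; at [6:9] → 'epm'; at [11:14] → 'wtp'.
No capturing groups, so `findall` returns the 3 full match strings.

['phv', 'epm', 'wtp']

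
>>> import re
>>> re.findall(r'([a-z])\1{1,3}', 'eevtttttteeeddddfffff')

['e', 't', 't', 'e', 'd', 'f']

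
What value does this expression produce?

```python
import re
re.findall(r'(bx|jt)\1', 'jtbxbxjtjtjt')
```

['bx', 'jt']

A backreference is literal: `\1` must see the identical characters the first group matched.
Scanning left to right: at [2:6] match 'bxbx', group 1 = 'bx'; at [6:10] match 'jtjt', group 1 = 'jt'.
Because there's exactly one group, `findall` drops the full match and keeps group 1 from each hit.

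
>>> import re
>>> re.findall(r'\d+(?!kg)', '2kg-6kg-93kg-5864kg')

['9', '586']

A negative assertion filters positions out without eating any characters.
No capturing groups, so `findall` returns the 2 full match strings.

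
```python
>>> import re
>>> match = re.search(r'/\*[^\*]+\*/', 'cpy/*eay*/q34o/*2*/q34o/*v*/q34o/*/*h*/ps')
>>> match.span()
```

(3, 10)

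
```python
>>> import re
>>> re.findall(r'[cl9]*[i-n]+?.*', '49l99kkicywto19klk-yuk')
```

This matches zero or more of one of [cl9]; then one or more of a character in [i-n] (lazy); then zero or more of any character.
Walking the string: at [1:22] → '9l99kkicywto19klk-yuk'.
No capturing groups, so `findall` returns the 1 full match string.

['9l99kkicywto19klk-yuk']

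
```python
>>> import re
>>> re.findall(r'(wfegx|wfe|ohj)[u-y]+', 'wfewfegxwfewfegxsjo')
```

['wfe', 'wfe']

Matches: at [0:4] match 'wfew', group 1 = 'wfe'; at [8:12] match 'wfew', group 1 = 'wfe'.
`findall` collects group 1 from each match (2 total).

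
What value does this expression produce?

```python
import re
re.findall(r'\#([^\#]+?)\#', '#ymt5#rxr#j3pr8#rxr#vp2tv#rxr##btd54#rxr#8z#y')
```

Walking the string: at [0:6] match '#ymt5#', group 1 = 'ymt5'; at [9:16] match '#j3pr8#', group 1 = 'j3pr8'; at [19:26] match '#vp2tv#', group 1 = 'vp2tv'; at [30:37] match '#btd54#', group 1 = 'btd54'; at [40:44] match '#8z#', group 1 = '8z'.
One capturing group, so `findall` returns just the captured substring from each match — 5 in all.

['ymt5', 'j3pr8', 'vp2tv', 'btd54', '8z']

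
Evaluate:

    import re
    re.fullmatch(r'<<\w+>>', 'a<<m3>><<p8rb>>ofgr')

For `fullmatch`, every character of the input must be accounted for by the pattern.
Here the pattern can't cover the whole string, so the call returns None.

None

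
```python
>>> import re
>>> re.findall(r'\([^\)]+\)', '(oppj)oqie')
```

Walking the string: at [0:6] → '(oppj)'.
With no groups in the pattern, `findall` gives back each whole match — 1 here.

['(oppj)']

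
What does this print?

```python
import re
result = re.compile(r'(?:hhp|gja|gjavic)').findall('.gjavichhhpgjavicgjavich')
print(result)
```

Alternation tries branches left to right and keeps the first one that lets the overall match succeed at that position.
Scanning left to right: at [1:4] → 'gja'; at [8:11] → 'hhp'; at [11:14] → 'gja'; at [17:20] → 'gja'.
Since nothing is captured, `findall` lists the 4 matched substrings directly.

['gja', 'hhp', 'gja', 'gja']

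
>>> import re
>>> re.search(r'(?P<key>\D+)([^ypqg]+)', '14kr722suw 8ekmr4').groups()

The match spans [2:17] → 'kr722suw 8ekmr4'.
Captured: group 1 = 'kr', group 2 = '722suw 8ekmr4'.

('kr', '722suw 8ekmr4')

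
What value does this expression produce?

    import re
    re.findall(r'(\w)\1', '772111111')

The backreference `\1` re-matches whatever the first group consumed, character for character.
Scanning left to right: at [0:2] match '77', group 1 = '7'; at [3:5] match '11', group 1 = '1'; at [5:7] match '11', group 1 = '1'; at [7:9] match '11', group 1 = '1'.
Because there's exactly one group, `findall` drops the full match and keeps group 1 from each hit.

['7', '1', '1', '1']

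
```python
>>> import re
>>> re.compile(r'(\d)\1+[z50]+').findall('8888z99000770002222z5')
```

['8', '9', '7', '2']

`\1` is not a pattern — it's the concrete string captured by group 1, re-applied verbatim.
With a single group, `findall` returns only what that group captured — 4 items.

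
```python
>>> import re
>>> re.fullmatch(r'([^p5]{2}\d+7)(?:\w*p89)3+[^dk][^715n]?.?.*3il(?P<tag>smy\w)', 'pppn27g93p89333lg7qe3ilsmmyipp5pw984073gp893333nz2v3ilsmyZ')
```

None

The pattern matches exactly 2 of any character except [p5], then one or more of a digit, then the literal '7' (captured); then zero or more of a word character, then the literal 'p89' (non-capturing group); then one or more of the literal '3', then any character except [dk], then optionally any character except [715n]; then optionally any character, then zero or more of any character, then the literal '3il'; then the literal 'smy', then a word character (captured as 'tag').
`fullmatch` succeeds only if the pattern covers the string from start to end.
Here the string isn't matched end-to-end, so the call returns None.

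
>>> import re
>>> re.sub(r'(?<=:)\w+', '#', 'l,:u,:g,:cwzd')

'l,:#,:#,:#'

The `(?=…)`/`(?<=…)` assertion just peeks at neighbouring text; it doesn't advance the match position.
Matches: at [3:4] → 'u'; at [6:7] → 'g'; at [9:13] → 'cwzd'.
Every occurrence is swapped for '#'.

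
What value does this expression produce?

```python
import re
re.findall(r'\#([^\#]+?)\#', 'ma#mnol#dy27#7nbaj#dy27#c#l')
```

['mnol', '7nbaj', 'c']

Scanning left to right: at [2:8] match '#mnol#', group 1 = 'mnol'; at [12:19] match '#7nbaj#', group 1 = '7nbaj'; at [23:26] match '#c#', group 1 = 'c'.
With a single group, `findall` returns only what that group captured — 3 items.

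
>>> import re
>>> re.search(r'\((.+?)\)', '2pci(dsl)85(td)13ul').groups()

The match spans [4:9] → '(dsl)'.
Captured: group 1 = 'dsl'.

('dsl',)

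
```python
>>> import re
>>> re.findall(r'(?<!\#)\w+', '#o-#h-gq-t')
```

The negative lookahead/lookbehind blocks any match where the forbidden context is present.
Since nothing is captured, `findall` lists the 2 matched substrings directly.

['gq', 't']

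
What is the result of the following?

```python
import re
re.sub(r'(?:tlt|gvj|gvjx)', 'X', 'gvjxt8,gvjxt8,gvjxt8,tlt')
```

Alternation isn't longest-match — the leftmost alternative that fits at this position is chosen.
Each match is replaced by 'X'.

'Xxt8,Xxt8,Xxt8,X'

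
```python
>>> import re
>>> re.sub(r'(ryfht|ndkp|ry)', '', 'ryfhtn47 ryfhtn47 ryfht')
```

'n47 n47 '

Branches in `(...|...)` are attempted left-to-right; the first branch that allows the whole pattern to succeed is taken.
`sub` substitutes '' at each match site.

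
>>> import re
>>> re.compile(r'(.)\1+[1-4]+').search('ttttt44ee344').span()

`\1` is not a pattern — it's the concrete string captured by group 1, re-applied verbatim.
The match spans [0:7] → 'ttttt44'.

(0, 7)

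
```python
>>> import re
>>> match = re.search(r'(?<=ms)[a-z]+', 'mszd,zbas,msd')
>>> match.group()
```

'zd'

Lookahead/lookbehind check context without consuming it, so the matched span excludes the asserted characters.
The match spans [2:4] → 'zd'.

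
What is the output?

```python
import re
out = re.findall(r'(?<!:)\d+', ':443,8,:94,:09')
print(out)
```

['43', '8', '4', '9']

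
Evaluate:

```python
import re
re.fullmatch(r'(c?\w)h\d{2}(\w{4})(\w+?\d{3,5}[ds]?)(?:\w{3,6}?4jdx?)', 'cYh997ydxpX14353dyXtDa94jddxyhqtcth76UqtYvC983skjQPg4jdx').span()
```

(0, 56)

For `fullmatch`, every character of the input must be accounted for by the pattern.
The match spans [0:56] → 'cYh997ydxpX14353dyXtDa94jddxyhqtcth76UqtYvC983skjQPg4jdx'.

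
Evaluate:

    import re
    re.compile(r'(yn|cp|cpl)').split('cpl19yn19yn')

['', 'cp', 'l19', 'yn', '19', 'yn', '']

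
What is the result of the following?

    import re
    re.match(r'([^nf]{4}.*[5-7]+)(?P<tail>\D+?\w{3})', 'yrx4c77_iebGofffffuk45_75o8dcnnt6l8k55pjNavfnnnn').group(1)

'yrx4c77_iebGofffffuk45_75o8dcnnt6l8k55'

The match spans [0:42] → 'yrx4c77_iebGofffffuk45_75o8dcnnt6l8k55pjNa'.
Captured: group 1 = 'yrx4c77_iebGofffffuk45_75o8dcnnt6l8k55', group 2 = 'pjNa'.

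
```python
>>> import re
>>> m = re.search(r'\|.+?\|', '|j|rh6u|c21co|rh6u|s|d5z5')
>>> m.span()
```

A non-greedy quantifier consumes as few characters as it can — just enough that the remainder of the pattern still matches from where it stops; whatever follows it matches normally.
Unlike `match`, `search` isn't anchored — it looks for the pattern anywhere in the string.
The match spans [0:3] → '|j|'.

(0, 3)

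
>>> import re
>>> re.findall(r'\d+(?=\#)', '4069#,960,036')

['4069']

Lookahead/lookbehind check context without consuming it, so the matched span excludes the asserted characters.
`findall` yields the raw match text (1 of them) because the pattern has no groups.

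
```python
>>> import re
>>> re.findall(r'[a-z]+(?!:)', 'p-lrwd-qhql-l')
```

['p', 'lrwd', 'qhql', 'l']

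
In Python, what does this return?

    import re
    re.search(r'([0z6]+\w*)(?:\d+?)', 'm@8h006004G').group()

The pattern matches one or more of one of [0z6], then zero or more of a word character (captured); then one or more of a digit (lazy) (non-capturing group).
Unlike `match`, `search` isn't anchored — it looks for the pattern anywhere in the string.
The match spans [4:10] → '006004'.
Captured: group 1 = '00600'.

'006004'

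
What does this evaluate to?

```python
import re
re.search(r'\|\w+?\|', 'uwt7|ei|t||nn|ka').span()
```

The match spans [4:8] → '|ei|'.

(4, 8)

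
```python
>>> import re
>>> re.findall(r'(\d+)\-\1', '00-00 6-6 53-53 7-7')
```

['00', '6', '53', '7']

After group 1 captures some text, `\1` only succeeds where that same text appears again.
`findall` collects group 1 from each match (4 total).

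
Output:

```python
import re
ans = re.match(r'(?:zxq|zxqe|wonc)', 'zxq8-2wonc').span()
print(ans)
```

`re.match` won't scan ahead — the pattern has to work from the very first character.
The match spans [0:3] → 'zxq'.

(0, 3)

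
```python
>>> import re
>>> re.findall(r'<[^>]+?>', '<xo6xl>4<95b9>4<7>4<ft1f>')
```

['<xo6xl>', '<95b9>', '<7>', '<ft1f>']

Matches: at [0:7] → '<xo6xl>'; at [8:14] → '<95b9>'; at [15:18] → '<7>'; at [19:25] → '<ft1f>'.
With no groups in the pattern, `findall` gives back each whole match — 4 here.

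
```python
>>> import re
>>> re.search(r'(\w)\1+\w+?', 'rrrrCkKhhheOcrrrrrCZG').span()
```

After group 1 captures some text, `\1` only succeeds where that same text appears again.
The match spans [0:5] → 'rrrrC'.

(0, 5)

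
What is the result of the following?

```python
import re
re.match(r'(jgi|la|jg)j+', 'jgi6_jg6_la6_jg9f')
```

`match` is anchored at position 0; if the pattern doesn't fit there, it returns None.
Here the string doesn't start with a match, so the call returns None.

None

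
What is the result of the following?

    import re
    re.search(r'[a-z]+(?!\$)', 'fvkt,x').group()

The negative lookaround is zero-width — it rules out positions where the adjacent text would match, without consuming anything.
The match spans [0:4] → 'fvkt'.

'fvkt'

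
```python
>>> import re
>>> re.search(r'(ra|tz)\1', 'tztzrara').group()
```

The backreference `\1` re-matches whatever the first group consumed, character for character.
`search` walks the string left to right and returns the first match it finds.
The match spans [0:4] → 'tztz'.
Captured: group 1 = 'tz'.

'tztz'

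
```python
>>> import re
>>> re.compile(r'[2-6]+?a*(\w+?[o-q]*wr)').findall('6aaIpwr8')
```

['Ipwr']

One capturing group, so `findall` returns just the captured substring from the one match — 1 in all.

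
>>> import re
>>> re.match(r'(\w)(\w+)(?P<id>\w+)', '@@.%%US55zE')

Pattern: a word character (captured); then one or more of a word character (captured); then one or more of a word character (captured as 'id').
With `match`, the pattern is implicitly anchored at the beginning.
Here position 0 doesn't satisfy it, so the call returns None.

None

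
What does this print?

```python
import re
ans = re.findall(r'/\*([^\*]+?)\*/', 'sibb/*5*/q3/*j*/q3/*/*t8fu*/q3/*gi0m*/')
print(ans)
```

Walking the string: at [4:9] match '/*5*/', group 1 = '5'; at [11:16] match '/*j*/', group 1 = 'j'; at [20:28] match '/*t8fu*/', group 1 = 't8fu'; at [30:38] match '/*gi0m*/', group 1 = 'gi0m'.
Because there's exactly one group, `findall` drops the full match and keeps group 1 from each hit.

['5', 'j', 't8fu', 'gi0m']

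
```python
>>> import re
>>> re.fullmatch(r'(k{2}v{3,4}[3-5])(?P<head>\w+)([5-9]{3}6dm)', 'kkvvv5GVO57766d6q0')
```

None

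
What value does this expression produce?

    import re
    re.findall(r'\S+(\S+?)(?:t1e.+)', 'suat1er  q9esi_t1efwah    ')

The pattern matches one or more of a non-whitespace character; then one or more of a non-whitespace character (lazy) (captured); then the literal 't1e', then one or more of any character (non-capturing group).
With a single group, `findall` returns only what that group captured — 1 item.

['a']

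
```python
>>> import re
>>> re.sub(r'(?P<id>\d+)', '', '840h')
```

'h'

This matches one or more of a digit (captured as 'id').
Matches: at [0:3] → '840'.
Each match is replaced by ''.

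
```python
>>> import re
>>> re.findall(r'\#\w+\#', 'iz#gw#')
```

Matches: at [2:6] → '#gw#'.
`findall` yields the raw match text (1 of them) because the pattern has no groups.

['#gw#']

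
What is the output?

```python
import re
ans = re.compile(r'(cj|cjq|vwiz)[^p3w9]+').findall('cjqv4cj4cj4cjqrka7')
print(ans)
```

The regex engine tests alternatives in the order written; an earlier branch that matches wins even if a later one would match more.
`findall` collects group 1 from the one match (1 total).

['cj']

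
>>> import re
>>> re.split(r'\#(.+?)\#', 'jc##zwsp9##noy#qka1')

['jc', '#zwsp9', '', 'noy', 'qka1']

With the lazy modifier that quantifier settles for the fewest repetitions that let the rest of the pattern succeed (the atoms after it are unaffected and can still be greedy).
The group in the pattern means `split` returns the separators' captures alongside the pieces.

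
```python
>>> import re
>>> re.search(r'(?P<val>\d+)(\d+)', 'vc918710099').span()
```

Pattern: one or more of a digit (captured as 'val'); then one or more of a digit (captured).
`re.search` scans for the first position where the pattern succeeds.
The match spans [2:11] → '918710099'.
Captured: group 1 = '91871009', group 2 = '9'.

(2, 11)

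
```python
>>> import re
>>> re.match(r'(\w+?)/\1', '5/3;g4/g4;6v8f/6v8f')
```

None

`\1` has to match the exact text group 1 already captured.
With `match`, the pattern is implicitly anchored at the beginning.
Here position 0 doesn't satisfy it, so the call returns None.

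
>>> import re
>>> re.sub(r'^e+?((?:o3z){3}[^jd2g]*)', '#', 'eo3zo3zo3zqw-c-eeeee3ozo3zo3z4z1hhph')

The pattern matches anchored at the start of the string; then one or more of a literal 'e' (lazy); then the literal 'o3z' repeated 3 times, then zero or more of any character except [jd2g] (captured).
Matches: at [0:36] → 'eo3zo3zo3zqw-c-eeeee3ozo3zo3z4z1hhph'.
`sub` substitutes '#' at each match site.

'#'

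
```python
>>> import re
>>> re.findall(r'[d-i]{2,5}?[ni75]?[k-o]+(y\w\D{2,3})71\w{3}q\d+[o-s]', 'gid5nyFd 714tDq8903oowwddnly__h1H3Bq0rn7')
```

['yFd ']

The pattern matches 2 to 5 of a character in [d-i] (lazy), then optionally one of [ni75], then one or more of a character in [k-o]; then the literal 'y', then a word character, then 2 to 3 of a non-digit (captured); then the literal '71', then exactly 3 of a word character, then a literal 'q'; then one or more of a digit; then a character in [o-s].
Walking the string: at [0:20] match 'gid5nyFd 714tDq8903o', group 1 = 'yFd '.
Because there's exactly one group, `findall` drops the full match and keeps group 1 from the one hit.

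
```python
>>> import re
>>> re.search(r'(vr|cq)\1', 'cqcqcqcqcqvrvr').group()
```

The backreference `\1` re-matches whatever the first group consumed, character for character.
Unlike `match`, `search` isn't anchored — it looks for the pattern anywhere in the string.
The match spans [0:4] → 'cqcq'.
Captured: group 1 = 'cq'.

'cqcq'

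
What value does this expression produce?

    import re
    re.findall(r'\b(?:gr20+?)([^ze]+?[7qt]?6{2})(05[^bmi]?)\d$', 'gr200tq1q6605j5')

[('0tq1q66', '05j')]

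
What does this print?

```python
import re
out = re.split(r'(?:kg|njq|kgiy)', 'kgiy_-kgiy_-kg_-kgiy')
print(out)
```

['', 'iy_-', 'iy_-', '_-', 'iy']

Branches in `(...|...)` are attempted left-to-right; the first branch that allows the whole pattern to succeed is taken.
Matches to split on: at [0:2] → 'kg'; at [6:8] → 'kg'; at [12:14] → 'kg'; at [16:18] → 'kg'.
Splitting on the pattern gives 5 pieces.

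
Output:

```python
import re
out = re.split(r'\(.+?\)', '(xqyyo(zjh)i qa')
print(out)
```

['', 'i qa']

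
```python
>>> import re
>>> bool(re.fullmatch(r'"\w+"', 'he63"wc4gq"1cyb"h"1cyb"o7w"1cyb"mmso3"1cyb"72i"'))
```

`re.fullmatch` requires the pattern to consume the entire string.
Here the pattern can't cover the whole string, so the call returns None, and `bool(None)` is False.

False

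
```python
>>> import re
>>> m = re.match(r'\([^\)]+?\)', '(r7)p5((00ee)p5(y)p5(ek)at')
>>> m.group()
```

'(r7)'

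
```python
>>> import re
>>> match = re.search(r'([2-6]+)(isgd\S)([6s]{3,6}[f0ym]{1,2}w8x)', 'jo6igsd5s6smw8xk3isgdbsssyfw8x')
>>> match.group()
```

The match spans [16:30] → '3isgdbsssyfw8x'.

'3isgdbsssyfw8x'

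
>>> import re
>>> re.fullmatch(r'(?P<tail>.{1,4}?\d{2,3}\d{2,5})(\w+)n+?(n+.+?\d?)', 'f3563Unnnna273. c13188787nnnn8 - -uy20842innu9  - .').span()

(0, 51)

For `fullmatch`, every character of the input must be accounted for by the pattern.
The match spans [0:51] → 'f3563Unnnna273. c13188787nnnn8 - -uy20842innu9  - .'.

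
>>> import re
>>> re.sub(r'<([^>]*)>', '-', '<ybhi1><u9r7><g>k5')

'---k5'

Matches: at [0:7] → '<ybhi1>'; at [7:13] → '<u9r7>'; at [13:16] → '<g>'.
Each match is replaced by '-'.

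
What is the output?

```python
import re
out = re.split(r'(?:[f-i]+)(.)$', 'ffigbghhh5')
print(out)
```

With a capturing group present, the delimiter's captured portion is kept in the result list.

['ffigb', '5', '']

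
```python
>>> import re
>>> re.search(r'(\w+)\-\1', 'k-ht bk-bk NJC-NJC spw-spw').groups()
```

('bk',)

The match spans [5:10] → 'bk-bk'.
Captured: group 1 = 'bk'.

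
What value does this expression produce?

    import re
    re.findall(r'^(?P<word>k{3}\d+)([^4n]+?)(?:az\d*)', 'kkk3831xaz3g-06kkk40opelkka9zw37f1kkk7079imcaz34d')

[('kkk3831', 'x')]

With 2 capturing groups, `findall` returns a 2-tuple per match.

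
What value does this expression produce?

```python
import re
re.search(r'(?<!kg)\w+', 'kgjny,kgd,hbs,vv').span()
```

(0, 5)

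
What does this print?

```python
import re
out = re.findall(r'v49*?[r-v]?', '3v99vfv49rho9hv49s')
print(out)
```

Because the quantifier is non-greedy, it stops expanding at the earliest point where the rest of the pattern can succeed.
No capturing groups, so `findall` returns the 2 full match strings.

['v4', 'v4']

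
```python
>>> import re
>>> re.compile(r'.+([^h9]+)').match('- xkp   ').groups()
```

(' ',)

The pattern matches one or more of any character; then one or more of any character except [h9] (captured).
With `match`, the pattern is implicitly anchored at the beginning.
The match spans [0:8] → '- xkp   '.
Captured: group 1 = ' '.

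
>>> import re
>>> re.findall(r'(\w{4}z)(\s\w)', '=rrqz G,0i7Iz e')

[('0i7Iz', ' e')]

Pattern: exactly 4 of a word character, then a literal 'z' (captured); then whitespace, then a word character (captured).
Multiple groups make `findall` return tuples — one 2-tuple for the one match.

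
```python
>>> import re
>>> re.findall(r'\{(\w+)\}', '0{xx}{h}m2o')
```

With a single group, `findall` returns only what that group captured — 2 items.

['xx', 'h']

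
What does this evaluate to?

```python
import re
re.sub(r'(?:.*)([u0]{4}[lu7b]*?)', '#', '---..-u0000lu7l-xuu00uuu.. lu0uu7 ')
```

This matches zero or more of any character (non-capturing group); then exactly 4 of one of [u0], then zero or more of one of [lu7b] (lazy) (captured).
A non-greedy quantifier consumes as few characters as it can — just enough that the remainder of the pattern still matches from where it stops; whatever follows it matches normally.
Matches: at [0:32] → '---..-u0000lu7l-xuu00uuu.. lu0uu'.
`sub` substitutes '#' at each match site.

'#7 '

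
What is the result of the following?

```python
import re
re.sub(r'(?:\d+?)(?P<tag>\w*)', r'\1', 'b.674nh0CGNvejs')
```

'b.74nh0CGNvejs'

A `+?`/`*?`/`{m,n}?` starts at its minimum and grows only as far as needed for what follows to match.
`\1` in the replacement pulls in group 1's text for each match.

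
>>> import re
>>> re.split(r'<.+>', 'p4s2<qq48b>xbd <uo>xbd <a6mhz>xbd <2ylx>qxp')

['p4s2', 'qxp']

Matches to split on: at [4:40] → '<qq48b>xbd <uo>xbd <a6mhz>xbd <2ylx>'.
`split` removes every match and returns the 2 fragments in between.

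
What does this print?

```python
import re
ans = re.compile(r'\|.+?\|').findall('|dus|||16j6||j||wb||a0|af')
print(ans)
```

['|dus|', '||16j6|', '|j|', '|wb|', '|a0|']

Matches: at [0:5] → '|dus|'; at [5:12] → '||16j6|'; at [12:15] → '|j|'; at [15:19] → '|wb|'; at [19:23] → '|a0|'.
No capturing groups, so `findall` returns the 5 full match strings.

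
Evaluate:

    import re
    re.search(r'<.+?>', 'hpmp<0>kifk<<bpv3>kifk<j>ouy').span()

(4, 7)

The match spans [4:7] → '<0>'.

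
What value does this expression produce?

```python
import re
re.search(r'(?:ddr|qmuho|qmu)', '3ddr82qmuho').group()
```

'ddr'

The match spans [1:4] → 'ddr'.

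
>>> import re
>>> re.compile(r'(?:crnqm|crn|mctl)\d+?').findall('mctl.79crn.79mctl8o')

Matches: at [13:18] → 'mctl8'.
No capturing groups, so `findall` returns the 1 full match string.

['mctl8']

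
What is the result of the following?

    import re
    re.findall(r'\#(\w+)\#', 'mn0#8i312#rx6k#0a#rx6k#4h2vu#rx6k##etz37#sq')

One capturing group, so `findall` returns just the captured substring from each match — 4 in all.

['8i312', '0a', '4h2vu', 'etz37']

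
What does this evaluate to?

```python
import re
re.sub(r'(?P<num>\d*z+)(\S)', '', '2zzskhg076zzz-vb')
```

'khgvb'

The pattern matches zero or more of a digit, then one or more of the literal 'z' (captured as 'num'); then a non-whitespace character (captured).
Each match is replaced by ''.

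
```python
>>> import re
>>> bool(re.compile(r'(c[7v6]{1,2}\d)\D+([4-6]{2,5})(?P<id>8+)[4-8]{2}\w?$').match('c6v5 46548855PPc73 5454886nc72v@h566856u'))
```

This matches the literal 'c', then 1 to 2 of one of [7v6], then a digit (captured); then one or more of a non-digit; then 2 to 5 of a character in [4-6] (captured); then one or more of a literal '8' (captured as 'id'); then exactly 2 of a character in [4-8], then optionally a word character; then anchored at the end.
`match` is anchored at position 0; if the pattern doesn't fit there, it returns None.
Here position 0 doesn't satisfy it, so the call returns None, and `bool(None)` is False.

False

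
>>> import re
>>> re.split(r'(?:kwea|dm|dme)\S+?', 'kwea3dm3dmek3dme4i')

['', '', '', 'k3', '4i']

`|` is ordered: at each position the engine commits to the first alternative that works.
The string is cut at each match, leaving 5 pieces.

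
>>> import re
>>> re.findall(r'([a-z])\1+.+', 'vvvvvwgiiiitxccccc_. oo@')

['v']

After group 1 captures some text, `\1` only succeeds where that same text appears again.
Matches: at [0:24] match 'vvvvvwgiiiitxccccc_. oo@', group 1 = 'v'.
`findall` collects group 1 from the one match (1 total).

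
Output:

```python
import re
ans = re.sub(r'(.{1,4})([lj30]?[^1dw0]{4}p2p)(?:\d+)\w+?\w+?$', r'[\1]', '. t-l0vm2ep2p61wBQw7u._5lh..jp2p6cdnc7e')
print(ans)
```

. t-l0vm2ep2p61wBQw7[u._5]

This matches 1 to 4 of any character (captured); then optionally one of [lj30], then exactly 4 of any character except [1dw0], then the literal 'p2p' (captured); then one or more of a digit (non-capturing group); then one or more of a word character (lazy), then one or more of a word character (lazy); then anchored at the end.
Each match is replaced using the text its own group 1 captured.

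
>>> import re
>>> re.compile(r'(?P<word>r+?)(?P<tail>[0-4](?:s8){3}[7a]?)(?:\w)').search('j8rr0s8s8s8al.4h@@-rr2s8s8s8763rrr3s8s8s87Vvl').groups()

Pattern: one or more of a literal 'r' (lazy) (captured as 'word'); then a character in [0-4], then the literal 's8' repeated 3 times, then optionally one of [7a] (captured as 'tail'); then a word character (non-capturing group).
Unlike `match`, `search` isn't anchored — it looks for the pattern anywhere in the string.
The match spans [2:13] → 'rr0s8s8s8al'.
Captured: group 1 = 'rr', group 2 = '0s8s8s8a'.

('rr', '0s8s8s8a')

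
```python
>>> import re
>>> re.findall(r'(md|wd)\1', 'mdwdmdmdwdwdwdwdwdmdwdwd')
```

The backreference `\1` re-matches whatever the first group consumed, character for character.
Because there's exactly one group, `findall` drops the full match and keeps group 1 from each hit.

['md', 'wd', 'wd', 'wd']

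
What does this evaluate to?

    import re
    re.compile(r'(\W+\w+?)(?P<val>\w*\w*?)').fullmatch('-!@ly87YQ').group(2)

'y87YQ'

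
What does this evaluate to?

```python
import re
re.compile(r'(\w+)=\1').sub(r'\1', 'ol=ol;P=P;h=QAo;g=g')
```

'ol;P;h=QAo;g'

The backreference `\1` re-matches whatever the first group consumed, character for character.
Each match is replaced using the text its own group 1 captured.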